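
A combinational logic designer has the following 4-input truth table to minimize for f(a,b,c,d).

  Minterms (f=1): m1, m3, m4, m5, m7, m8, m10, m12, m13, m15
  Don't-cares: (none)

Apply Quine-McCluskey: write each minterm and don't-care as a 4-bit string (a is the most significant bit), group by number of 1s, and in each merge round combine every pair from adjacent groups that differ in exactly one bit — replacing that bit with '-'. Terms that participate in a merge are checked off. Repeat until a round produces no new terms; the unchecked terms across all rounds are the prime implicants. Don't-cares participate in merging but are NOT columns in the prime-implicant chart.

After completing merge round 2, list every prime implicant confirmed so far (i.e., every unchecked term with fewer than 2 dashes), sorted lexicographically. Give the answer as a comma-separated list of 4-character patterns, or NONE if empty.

1-00, 10-0

[col 0] 0001*, 0011*, 0100*, 0101*, 0111*, 1000*, 1010*, 1100*, 1101*, 1111*
[col 1] -100*, -101*, -111*, 0-01*, 0-11*, 00-1*, 01-1*, 010-*, 1-00, 10-0, 11-1*, 110-*
[col 2] -1-1, -10-, 0--1
Prime implicants: -1-1, -10-, 0--1, 1-00, 10-0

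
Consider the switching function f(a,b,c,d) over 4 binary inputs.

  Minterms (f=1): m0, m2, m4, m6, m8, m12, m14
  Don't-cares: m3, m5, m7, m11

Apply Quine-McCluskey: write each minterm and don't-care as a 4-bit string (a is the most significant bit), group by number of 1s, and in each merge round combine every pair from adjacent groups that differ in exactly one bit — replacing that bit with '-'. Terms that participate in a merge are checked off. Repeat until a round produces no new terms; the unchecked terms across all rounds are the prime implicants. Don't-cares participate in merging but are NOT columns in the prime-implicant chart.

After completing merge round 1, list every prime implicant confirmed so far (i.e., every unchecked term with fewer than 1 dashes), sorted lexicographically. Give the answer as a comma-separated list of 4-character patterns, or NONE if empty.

NONE

size-2^0 implicants → 0000(✓)  0010(✓)  0011(✓)  0100(✓)  0101(✓)  0110(✓)  0111(✓)  1000(✓)  1011(✓)  1100(✓)  1110(✓)
size-2^1 implicants → -000(✓)  -011  -100(✓)  -110(✓)  0-00(✓)  0-10(✓)  0-11(✓)  00-0(✓)  001-(✓)  01-0(✓)  01-1(✓)  010-(✓)  011-(✓)  1-00(✓)  11-0(✓)
size-2^2 implicants → --00  -1-0  0--0  0-1-  01--
Unchecked terms (primes): --00, -011, -1-0, 0--0, 0-1-, 01--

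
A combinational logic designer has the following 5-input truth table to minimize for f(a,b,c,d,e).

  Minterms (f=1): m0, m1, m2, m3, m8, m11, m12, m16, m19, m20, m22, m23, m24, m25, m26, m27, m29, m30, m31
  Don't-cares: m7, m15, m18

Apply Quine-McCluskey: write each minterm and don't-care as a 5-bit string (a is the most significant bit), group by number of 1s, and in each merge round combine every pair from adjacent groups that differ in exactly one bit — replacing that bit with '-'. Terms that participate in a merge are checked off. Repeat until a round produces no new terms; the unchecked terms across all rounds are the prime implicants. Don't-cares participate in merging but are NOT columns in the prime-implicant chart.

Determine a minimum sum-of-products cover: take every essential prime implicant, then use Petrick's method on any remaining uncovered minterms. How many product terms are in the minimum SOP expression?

7

Round 0: 00000✓ 00001✓ 00010✓ 00011✓ 00111✓ 01000✓ 01011✓ 01100✓ 01111✓ 10000✓ 10010✓ 10011✓ 10100✓ 10110✓ 10111✓ 11000✓ 11001✓ 11010✓ 11011✓ 11101✓ 11110✓ 11111✓
Round 1: -0000✓ -0010✓ -0011✓ -0111✓ -1000✓ -1011✓ -1111✓ 0-000✓ 0-011✓ 0-111✓ 00-11✓ 000-0✓ 000-1✓ 0000-✓ 0001-✓ 01-00 01-11✓ 1-000✓ 1-010✓ 1-011✓ 1-110✓ 1-111✓ 10-00✓ 10-10✓ 10-11✓ 100-0✓ 1001-✓ 101-0✓ 1011-✓ 11-01✓ 11-10✓ 11-11✓ 110-0✓ 110-1✓ 1100-✓ 1101-✓ 111-1✓ 1111-✓
Round 2: --000 --011✓ --111✓ -0-11✓ -00-0 -001- -1-11✓ 0--11✓ 000-- 1--10✓ 1--11✓ 1-0-0 1-01-✓ 1-11-✓ 10--0 10-1-✓ 11--1 11-1-✓ 110--
Round 3: ---11 1--1-
PIs = {---11, --000, -00-0, -001-, 000--, 01-00, 1--1-, 1-0-0, 10--0, 11--1, 110--}
Coverage chart:
  m0: --000,-00-0,000--
  m1: 000-- ←essential
  m2: -00-0,-001-,000--
  m3: ---11,-001-,000--
  m8: --000,01-00
  m11: ---11 ←essential
  m12: 01-00 ←essential
  m16: --000,-00-0,1-0-0,10--0
  m19: ---11,-001-,1--1-
  m20: 10--0 ←essential
  m22: 1--1-,10--0
  m23: ---11,1--1-
  m24: --000,1-0-0,110--
  m25: 11--1,110--
  m26: 1--1-,1-0-0,110--
  m27: ---11,1--1-,11--1,110--
  m29: 11--1 ←essential
  m30: 1--1- ←essential
  m31: ---11,1--1-,11--1
Essential: ---11, 000--, 01-00, 1--1-, 10--0, 11--1
Petrick residual → --000
Min cover (7 terms): de + c'd'e' + a'b'c' + a'bd'e' + ad + ab'e' + abe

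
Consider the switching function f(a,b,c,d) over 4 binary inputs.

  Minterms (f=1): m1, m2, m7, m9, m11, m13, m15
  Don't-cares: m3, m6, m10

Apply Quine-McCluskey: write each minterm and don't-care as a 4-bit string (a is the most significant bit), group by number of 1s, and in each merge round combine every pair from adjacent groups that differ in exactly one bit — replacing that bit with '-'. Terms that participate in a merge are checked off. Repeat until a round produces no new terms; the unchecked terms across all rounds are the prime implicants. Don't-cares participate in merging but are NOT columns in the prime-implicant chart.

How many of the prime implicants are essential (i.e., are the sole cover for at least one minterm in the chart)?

2

size-2^0 implicants → 0001(✓)  0010(✓)  0011(✓)  0110(✓)  0111(✓)  1001(✓)  1010(✓)  1011(✓)  1101(✓)  1111(✓)
size-2^1 implicants → -001(✓)  -010(✓)  -011(✓)  -111(✓)  0-10(✓)  0-11(✓)  00-1(✓)  001-(✓)  011-(✓)  1-01(✓)  1-11(✓)  10-1(✓)  101-(✓)  11-1(✓)
size-2^2 implicants → --11  -0-1  -01-  0-1-  1--1
Unchecked terms (primes): --11, -0-1, -01-, 0-1-, 1--1
Minterm coverage:
  m1 ⊆ -0-1 [E]
  m2 ⊆ -01-,0-1-
  m7 ⊆ --11,0-1-
  m9 ⊆ -0-1,1--1
  m11 ⊆ --11,-0-1,-01-,1--1
  m13 ⊆ 1--1 [E]
  m15 ⊆ --11,1--1
E = {-0-1, 1--1}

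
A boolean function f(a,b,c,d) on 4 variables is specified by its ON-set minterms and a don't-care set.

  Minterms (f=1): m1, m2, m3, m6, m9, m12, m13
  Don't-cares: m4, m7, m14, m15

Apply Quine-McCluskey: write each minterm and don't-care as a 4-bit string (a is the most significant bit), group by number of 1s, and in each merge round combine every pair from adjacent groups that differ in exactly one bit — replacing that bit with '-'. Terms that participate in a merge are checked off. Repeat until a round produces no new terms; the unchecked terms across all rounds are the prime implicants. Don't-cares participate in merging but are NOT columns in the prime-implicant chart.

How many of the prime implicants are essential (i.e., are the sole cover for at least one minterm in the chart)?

Round 0: 0001✓ 0010✓ 0011✓ 0100✓ 0110✓ 0111✓ 1001✓ 1100✓ 1101✓ 1110✓ 1111✓
Round 1: -001 -100✓ -110✓ -111✓ 0-10✓ 0-11✓ 00-1 001-✓ 01-0✓ 011-✓ 1-01 11-0✓ 11-1✓ 110-✓ 111-✓
Round 2: -1-0 -11- 0-1- 11--
PIs = {-001, -1-0, -11-, 0-1-, 00-1, 1-01, 11--}
Coverage chart:
  m1: -001,00-1
  m2: 0-1- ←essential
  m3: 0-1-,00-1
  m6: -1-0,-11-,0-1-
  m9: -001,1-01
  m12: -1-0,11--
  m13: 1-01,11--
Essential: 0-1-

1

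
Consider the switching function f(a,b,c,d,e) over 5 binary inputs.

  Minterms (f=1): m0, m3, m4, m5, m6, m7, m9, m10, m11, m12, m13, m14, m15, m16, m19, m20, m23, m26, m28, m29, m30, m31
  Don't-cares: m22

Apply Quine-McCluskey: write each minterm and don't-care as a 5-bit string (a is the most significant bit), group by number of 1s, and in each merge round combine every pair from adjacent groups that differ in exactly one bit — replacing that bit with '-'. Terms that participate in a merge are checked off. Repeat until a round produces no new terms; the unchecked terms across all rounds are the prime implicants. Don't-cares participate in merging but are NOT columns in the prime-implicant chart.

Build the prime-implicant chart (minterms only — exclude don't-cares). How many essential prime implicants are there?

Round 0: 00000✓ 00011✓ 00100✓ 00101✓ 00110✓ 00111✓ 01001✓ 01010✓ 01011✓ 01100✓ 01101✓ 01110✓ 01111✓ 10000✓ 10011✓ 10100✓ 10110✓ 10111✓ 11010✓ 11100✓ 11101✓ 11110✓ 11111✓
Round 1: -0000✓ -0011✓ -0100✓ -0110✓ -0111✓ -1010✓ -1100✓ -1101✓ -1110✓ -1111✓ 0-011✓ 0-100✓ 0-101✓ 0-110✓ 0-111✓ 00-00✓ 00-11✓ 001-0✓ 001-1✓ 0010-✓ 0011-✓ 01-01✓ 01-10✓ 01-11✓ 010-1✓ 0101-✓ 011-0✓ 011-1✓ 0110-✓ 0111-✓ 1-100✓ 1-110✓ 1-111✓ 10-00✓ 10-11✓ 101-0✓ 1011-✓ 11-10✓ 111-0✓ 111-1✓ 1110-✓ 1111-✓
Round 2: --100✓ --110✓ --111✓ -0-00 -0-11 -01-0✓ -011-✓ -1-10 -11-0✓ -11-1✓ -110-✓ -111-✓ 0--11 0-1-0✓ 0-1-1✓ 0-10-✓ 0-11-✓ 001--✓ 01--1 01-1- 011--✓ 1-1-0✓ 1-11-✓ 111--✓
Round 3: --1-0 --11- -11-- 0-1--
PIs = {--1-0, --11-, -0-00, -0-11, -1-10, -11--, 0--11, 0-1--, 01--1, 01-1-}
Coverage chart:
  m0: -0-00 ←essential
  m3: -0-11,0--11
  m4: --1-0,-0-00,0-1--
  m5: 0-1-- ←essential
  m6: --1-0,--11-,0-1--
  m7: --11-,-0-11,0--11,0-1--
  m9: 01--1 ←essential
  m10: -1-10,01-1-
  m11: 0--11,01--1,01-1-
  m12: --1-0,-11--,0-1--
  m13: -11--,0-1--,01--1
  m14: --1-0,--11-,-1-10,-11--,0-1--,01-1-
  m15: --11-,-11--,0--11,0-1--,01--1,01-1-
  m16: -0-00 ←essential
  m19: -0-11 ←essential
  m20: --1-0,-0-00
  m23: --11-,-0-11
  m26: -1-10 ←essential
  m28: --1-0,-11--
  m29: -11-- ←essential
  m30: --1-0,--11-,-1-10,-11--
  m31: --11-,-11--
Essential: -0-00, -0-11, -1-10, -11--, 0-1--, 01--1

6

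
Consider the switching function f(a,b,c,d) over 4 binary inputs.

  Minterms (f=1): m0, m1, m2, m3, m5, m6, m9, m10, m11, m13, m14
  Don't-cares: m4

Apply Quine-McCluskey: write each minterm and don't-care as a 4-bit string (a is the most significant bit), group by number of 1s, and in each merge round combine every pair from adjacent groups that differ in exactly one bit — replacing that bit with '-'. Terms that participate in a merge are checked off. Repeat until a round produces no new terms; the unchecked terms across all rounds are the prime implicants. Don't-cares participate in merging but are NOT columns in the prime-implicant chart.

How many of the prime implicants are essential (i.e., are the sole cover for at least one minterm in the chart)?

2

[col 0] 0000*, 0001*, 0010*, 0011*, 0100*, 0101*, 0110*, 1001*, 1010*, 1011*, 1101*, 1110*
[col 1] -001*, -010*, -011*, -101*, -110*, 0-00*, 0-01*, 0-10*, 00-0*, 00-1*, 000-*, 001-*, 01-0*, 010-*, 1-01*, 1-10*, 10-1*, 101-*
[col 2] --01, --10, -0-1, -01-, 0--0, 0-0-, 00--
Prime implicants: --01, --10, -0-1, -01-, 0--0, 0-0-, 00--
PI chart (minterm → PIs covering it):
  0 | 0--0,0-0-,00--
  1 | --01,-0-1,0-0-,00--
  2 | --10,-01-,0--0,00--
  3 | -0-1,-01-,00--
  5 | --01,0-0-
  6 | --10,0--0
  9 | --01,-0-1
  10 | --10,-01-
  11 | -0-1,-01-
  13 | --01  (sole → essential)
  14 | --10  (sole → essential)
Essential prime implicants: --01, --10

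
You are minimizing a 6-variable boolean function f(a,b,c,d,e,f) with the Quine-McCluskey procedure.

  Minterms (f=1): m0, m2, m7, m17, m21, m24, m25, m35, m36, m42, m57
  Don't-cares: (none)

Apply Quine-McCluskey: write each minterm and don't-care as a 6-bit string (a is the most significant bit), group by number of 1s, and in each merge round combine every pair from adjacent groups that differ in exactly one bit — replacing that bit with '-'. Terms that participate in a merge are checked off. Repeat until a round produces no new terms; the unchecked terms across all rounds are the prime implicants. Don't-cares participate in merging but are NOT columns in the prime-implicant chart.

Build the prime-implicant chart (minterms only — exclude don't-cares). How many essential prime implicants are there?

[col 0] 000000*, 000010*, 000111, 010001*, 010101*, 011000*, 011001*, 100011, 100100, 101010, 111001*
[col 1] -11001, 0000-0, 01-001, 010-01, 01100-
Prime implicants: -11001, 0000-0, 000111, 01-001, 010-01, 01100-, 100011, 100100, 101010
PI chart (minterm → PIs covering it):
  0 | 0000-0  (sole → essential)
  2 | 0000-0  (sole → essential)
  7 | 000111  (sole → essential)
  17 | 01-001,010-01
  21 | 010-01  (sole → essential)
  24 | 01100-  (sole → essential)
  25 | -11001,01-001,01100-
  35 | 100011  (sole → essential)
  36 | 100100  (sole → essential)
  42 | 101010  (sole → essential)
  57 | -11001  (sole → essential)
Essential prime implicants: -11001, 0000-0, 000111, 010-01, 01100-, 100011, 100100, 101010

8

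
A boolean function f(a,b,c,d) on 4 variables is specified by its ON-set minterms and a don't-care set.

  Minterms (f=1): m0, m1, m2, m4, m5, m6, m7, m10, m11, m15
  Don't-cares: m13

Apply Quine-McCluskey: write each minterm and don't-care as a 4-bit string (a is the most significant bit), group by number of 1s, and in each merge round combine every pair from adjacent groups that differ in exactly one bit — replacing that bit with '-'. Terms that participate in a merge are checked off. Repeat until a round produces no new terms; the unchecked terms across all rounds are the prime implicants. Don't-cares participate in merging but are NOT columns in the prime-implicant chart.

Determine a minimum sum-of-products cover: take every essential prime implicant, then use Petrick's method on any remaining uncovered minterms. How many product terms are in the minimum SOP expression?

size-2^0 implicants → 0000(✓)  0001(✓)  0010(✓)  0100(✓)  0101(✓)  0110(✓)  0111(✓)  1010(✓)  1011(✓)  1101(✓)  1111(✓)
size-2^1 implicants → -010  -101(✓)  -111(✓)  0-00(✓)  0-01(✓)  0-10(✓)  00-0(✓)  000-(✓)  01-0(✓)  01-1(✓)  010-(✓)  011-(✓)  1-11  101-  11-1(✓)
size-2^2 implicants → -1-1  0--0  0-0-  01--
Unchecked terms (primes): -010, -1-1, 0--0, 0-0-, 01--, 1-11, 101-
Minterm coverage:
  m0 ⊆ 0--0,0-0-
  m1 ⊆ 0-0- [E]
  m2 ⊆ -010,0--0
  m4 ⊆ 0--0,0-0-,01--
  m5 ⊆ -1-1,0-0-,01--
  m6 ⊆ 0--0,01--
  m7 ⊆ -1-1,01--
  m10 ⊆ -010,101-
  m11 ⊆ 1-11,101-
  m15 ⊆ -1-1,1-11
E = {0-0-}
Petrick residual → -010, 01--, 1-11
Cover = b'cd' + a'c' + a'b + acd  |cover|=4

4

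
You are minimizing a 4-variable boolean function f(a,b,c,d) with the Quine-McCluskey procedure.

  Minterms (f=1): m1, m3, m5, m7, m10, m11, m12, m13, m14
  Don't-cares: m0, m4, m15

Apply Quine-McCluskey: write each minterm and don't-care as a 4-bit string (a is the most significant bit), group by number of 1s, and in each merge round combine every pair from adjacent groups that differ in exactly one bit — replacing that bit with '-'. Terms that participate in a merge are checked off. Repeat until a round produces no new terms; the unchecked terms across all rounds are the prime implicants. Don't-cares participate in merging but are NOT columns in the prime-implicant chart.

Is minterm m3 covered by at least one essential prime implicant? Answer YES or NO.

size-2^0 implicants → 0000(✓)  0001(✓)  0011(✓)  0100(✓)  0101(✓)  0111(✓)  1010(✓)  1011(✓)  1100(✓)  1101(✓)  1110(✓)  1111(✓)
size-2^1 implicants → -011(✓)  -100(✓)  -101(✓)  -111(✓)  0-00(✓)  0-01(✓)  0-11(✓)  00-1(✓)  000-(✓)  01-1(✓)  010-(✓)  1-10(✓)  1-11(✓)  101-(✓)  11-0(✓)  11-1(✓)  110-(✓)  111-(✓)
size-2^2 implicants → --11  -1-1  -10-  0--1  0-0-  1-1-  11--
Unchecked terms (primes): --11, -1-1, -10-, 0--1, 0-0-, 1-1-, 11--
Minterm coverage:
  m1 ⊆ 0--1,0-0-
  m3 ⊆ --11,0--1
  m5 ⊆ -1-1,-10-,0--1,0-0-
  m7 ⊆ --11,-1-1,0--1
  m10 ⊆ 1-1- [E]
  m11 ⊆ --11,1-1-
  m12 ⊆ -10-,11--
  m13 ⊆ -1-1,-10-,11--
  m14 ⊆ 1-1-,11--
E = {1-1-}

NO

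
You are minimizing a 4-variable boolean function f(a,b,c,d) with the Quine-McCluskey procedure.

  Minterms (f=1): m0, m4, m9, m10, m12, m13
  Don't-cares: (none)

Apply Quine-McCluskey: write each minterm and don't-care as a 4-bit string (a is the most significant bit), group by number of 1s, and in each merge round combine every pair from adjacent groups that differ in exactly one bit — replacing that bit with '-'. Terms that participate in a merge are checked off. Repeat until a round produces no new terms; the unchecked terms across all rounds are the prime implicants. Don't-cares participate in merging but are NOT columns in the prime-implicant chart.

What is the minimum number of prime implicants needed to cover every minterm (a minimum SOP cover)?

4

Round 0: 0000✓ 0100✓ 1001✓ 1010 1100✓ 1101✓
Round 1: -100 0-00 1-01 110-
PIs = {-100, 0-00, 1-01, 1010, 110-}
Coverage chart:
  m0: 0-00 ←essential
  m4: -100,0-00
  m9: 1-01 ←essential
  m10: 1010 ←essential
  m12: -100,110-
  m13: 1-01,110-
Essential: 0-00, 1-01, 1010
Petrick residual → -100
Min cover (4 terms): bc'd' + a'c'd' + ac'd + ab'cd'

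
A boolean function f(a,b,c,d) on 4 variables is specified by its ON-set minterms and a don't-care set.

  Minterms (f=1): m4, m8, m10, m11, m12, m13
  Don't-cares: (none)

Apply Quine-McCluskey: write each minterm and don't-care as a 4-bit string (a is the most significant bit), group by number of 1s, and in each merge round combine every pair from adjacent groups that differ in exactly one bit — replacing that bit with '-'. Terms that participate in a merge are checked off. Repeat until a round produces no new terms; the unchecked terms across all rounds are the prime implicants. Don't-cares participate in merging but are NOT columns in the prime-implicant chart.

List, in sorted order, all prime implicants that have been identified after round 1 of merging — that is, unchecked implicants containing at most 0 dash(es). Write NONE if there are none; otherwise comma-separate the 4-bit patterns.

Round 0: 0100✓ 1000✓ 1010✓ 1011✓ 1100✓ 1101✓
Round 1: -100 1-00 10-0 101- 110-
PIs = {-100, 1-00, 10-0, 101-, 110-}

NONE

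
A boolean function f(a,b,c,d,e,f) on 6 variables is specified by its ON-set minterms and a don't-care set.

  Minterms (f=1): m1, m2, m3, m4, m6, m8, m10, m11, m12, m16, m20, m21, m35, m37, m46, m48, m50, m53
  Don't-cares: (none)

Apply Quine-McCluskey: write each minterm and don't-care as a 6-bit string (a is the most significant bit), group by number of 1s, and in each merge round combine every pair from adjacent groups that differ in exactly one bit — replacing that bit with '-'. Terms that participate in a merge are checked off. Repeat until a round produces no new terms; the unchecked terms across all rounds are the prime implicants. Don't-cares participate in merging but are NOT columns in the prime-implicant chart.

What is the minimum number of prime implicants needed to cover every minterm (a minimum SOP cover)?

size-2^0 implicants → 000001(✓)  000010(✓)  000011(✓)  000100(✓)  000110(✓)  001000(✓)  001010(✓)  001011(✓)  001100(✓)  010000(✓)  010100(✓)  010101(✓)  100011(✓)  100101(✓)  101110  110000(✓)  110010(✓)  110101(✓)
size-2^1 implicants → -00011  -10000  -10101  0-0100  00-010(✓)  00-011(✓)  00-100  000-10  0000-1  00001-(✓)  0001-0  001-00  0010-0  00101-(✓)  010-00  01010-  1-0101  1100-0
size-2^2 implicants → 00-01-
Unchecked terms (primes): -00011, -10000, -10101, 0-0100, 00-01-, 00-100, 000-10, 0000-1, 0001-0, 001-00, 0010-0, 010-00, 01010-, 1-0101, 101110, 1100-0
Minterm coverage:
  m1 ⊆ 0000-1 [E]
  m2 ⊆ 00-01-,000-10
  m3 ⊆ -00011,00-01-,0000-1
  m4 ⊆ 0-0100,00-100,0001-0
  m6 ⊆ 000-10,0001-0
  m8 ⊆ 001-00,0010-0
  m10 ⊆ 00-01-,0010-0
  m11 ⊆ 00-01- [E]
  m12 ⊆ 00-100,001-00
  m16 ⊆ -10000,010-00
  m20 ⊆ 0-0100,010-00,01010-
  m21 ⊆ -10101,01010-
  m35 ⊆ -00011 [E]
  m37 ⊆ 1-0101 [E]
  m46 ⊆ 101110 [E]
  m48 ⊆ -10000,1100-0
  m50 ⊆ 1100-0 [E]
  m53 ⊆ -10101,1-0101
E = {-00011, 00-01-, 0000-1, 1-0101, 101110, 1100-0}
Petrick residual → -10000, 0001-0, 001-00, 01010-
Cover = b'c'd'ef + bc'd'e'f' + a'b'd'e + a'b'c'd'f + a'b'c'df' + a'b'ce'f' + a'bc'de' + ac'de'f + ab'cdef' + abc'd'f'  |cover|=10

10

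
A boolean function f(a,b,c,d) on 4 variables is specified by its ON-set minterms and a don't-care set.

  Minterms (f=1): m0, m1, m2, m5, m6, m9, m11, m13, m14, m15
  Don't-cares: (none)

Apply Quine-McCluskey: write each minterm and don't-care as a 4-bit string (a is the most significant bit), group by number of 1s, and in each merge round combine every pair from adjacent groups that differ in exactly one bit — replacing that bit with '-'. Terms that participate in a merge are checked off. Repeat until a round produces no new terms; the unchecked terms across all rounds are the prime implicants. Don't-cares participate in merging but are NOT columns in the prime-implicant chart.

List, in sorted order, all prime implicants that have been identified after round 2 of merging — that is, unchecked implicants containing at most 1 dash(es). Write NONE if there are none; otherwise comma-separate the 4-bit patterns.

-110, 0-10, 00-0, 000-, 111-

[col 0] 0000*, 0001*, 0010*, 0101*, 0110*, 1001*, 1011*, 1101*, 1110*, 1111*
[col 1] -001*, -101*, -110, 0-01*, 0-10, 00-0, 000-, 1-01*, 1-11*, 10-1*, 11-1*, 111-
[col 2] --01, 1--1
Prime implicants: --01, -110, 0-10, 00-0, 000-, 1--1, 111-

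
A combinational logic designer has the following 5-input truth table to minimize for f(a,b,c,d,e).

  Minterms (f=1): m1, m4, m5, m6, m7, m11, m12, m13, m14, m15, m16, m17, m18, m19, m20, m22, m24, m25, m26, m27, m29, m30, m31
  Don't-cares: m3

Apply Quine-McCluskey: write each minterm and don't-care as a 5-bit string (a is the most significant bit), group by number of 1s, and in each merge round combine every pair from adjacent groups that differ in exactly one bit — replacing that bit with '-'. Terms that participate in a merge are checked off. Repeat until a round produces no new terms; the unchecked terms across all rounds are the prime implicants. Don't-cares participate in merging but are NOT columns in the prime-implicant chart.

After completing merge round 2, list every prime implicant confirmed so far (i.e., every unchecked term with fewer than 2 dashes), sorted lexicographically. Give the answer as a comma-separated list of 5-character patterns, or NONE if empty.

NONE

[col 0] 00001*, 00011*, 00100*, 00101*, 00110*, 00111*, 01011*, 01100*, 01101*, 01110*, 01111*, 10000*, 10001*, 10010*, 10011*, 10100*, 10110*, 11000*, 11001*, 11010*, 11011*, 11101*, 11110*, 11111*
[col 1] -0001*, -0011*, -0100*, -0110*, -1011*, -1101*, -1110*, -1111*, 0-011*, 0-100*, 0-101*, 0-110*, 0-111*, 00-01*, 00-11*, 000-1*, 001-0*, 001-1*, 0010-*, 0011-*, 01-11*, 011-0*, 011-1*, 0110-*, 0111-*, 1-000*, 1-001*, 1-010*, 1-011*, 1-110*, 10-00*, 10-10*, 100-0*, 100-1*, 1000-*, 1001-*, 101-0*, 11-01*, 11-10*, 11-11*, 110-0*, 110-1*, 1100-*, 1101-*, 111-1*, 1111-*
[col 2] --011, --110, -00-1, -01-0, -1-11, -11-1, -111-, 0--11, 0-1-0*, 0-1-1*, 0-10-*, 0-11-*, 00--1, 001--*, 011--*, 1--10, 1-0-0*, 1-0-1*, 1-00-*, 1-01-*, 10--0, 100--*, 11--1, 11-1-, 110--*
[col 3] 0-1--, 1-0--
Prime implicants: --011, --110, -00-1, -01-0, -1-11, -11-1, -111-, 0--11, 0-1--, 00--1, 1--10, 1-0--, 10--0, 11--1, 11-1-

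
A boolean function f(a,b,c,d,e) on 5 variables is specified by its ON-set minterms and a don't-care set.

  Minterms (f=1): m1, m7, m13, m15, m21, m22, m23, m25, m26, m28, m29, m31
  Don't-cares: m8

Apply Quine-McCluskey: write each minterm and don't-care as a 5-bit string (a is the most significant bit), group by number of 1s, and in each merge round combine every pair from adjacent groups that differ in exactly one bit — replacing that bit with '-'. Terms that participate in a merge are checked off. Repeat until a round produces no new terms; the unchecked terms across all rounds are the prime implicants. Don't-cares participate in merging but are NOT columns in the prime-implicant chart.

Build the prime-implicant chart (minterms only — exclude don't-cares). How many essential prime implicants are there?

[col 0] 00001, 00111*, 01000, 01101*, 01111*, 10101*, 10110*, 10111*, 11001*, 11010, 11100*, 11101*, 11111*
[col 1] -0111*, -1101*, -1111*, 0-111*, 011-1*, 1-101*, 1-111*, 101-1*, 1011-, 11-01, 111-1*, 1110-
[col 2] --111, -11-1, 1-1-1
Prime implicants: --111, -11-1, 00001, 01000, 1-1-1, 1011-, 11-01, 11010, 1110-
PI chart (minterm → PIs covering it):
  1 | 00001  (sole → essential)
  7 | --111  (sole → essential)
  13 | -11-1  (sole → essential)
  15 | --111,-11-1
  21 | 1-1-1  (sole → essential)
  22 | 1011-  (sole → essential)
  23 | --111,1-1-1,1011-
  25 | 11-01  (sole → essential)
  26 | 11010  (sole → essential)
  28 | 1110-  (sole → essential)
  29 | -11-1,1-1-1,11-01,1110-
  31 | --111,-11-1,1-1-1
Essential prime implicants: --111, -11-1, 00001, 1-1-1, 1011-, 11-01, 11010, 1110-

8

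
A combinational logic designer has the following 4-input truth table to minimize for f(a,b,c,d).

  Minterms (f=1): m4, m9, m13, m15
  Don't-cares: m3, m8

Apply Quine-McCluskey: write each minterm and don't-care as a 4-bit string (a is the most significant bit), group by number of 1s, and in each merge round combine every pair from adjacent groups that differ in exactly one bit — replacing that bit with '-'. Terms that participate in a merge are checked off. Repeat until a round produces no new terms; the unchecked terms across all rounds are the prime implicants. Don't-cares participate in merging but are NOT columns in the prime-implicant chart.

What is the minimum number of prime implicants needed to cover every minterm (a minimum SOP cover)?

3

size-2^0 implicants → 0011  0100  1000(✓)  1001(✓)  1101(✓)  1111(✓)
size-2^1 implicants → 1-01  100-  11-1
Unchecked terms (primes): 0011, 0100, 1-01, 100-, 11-1
Minterm coverage:
  m4 ⊆ 0100 [E]
  m9 ⊆ 1-01,100-
  m13 ⊆ 1-01,11-1
  m15 ⊆ 11-1 [E]
E = {0100, 11-1}
Petrick residual → 1-01
Cover = a'bc'd' + ac'd + abd  |cover|=3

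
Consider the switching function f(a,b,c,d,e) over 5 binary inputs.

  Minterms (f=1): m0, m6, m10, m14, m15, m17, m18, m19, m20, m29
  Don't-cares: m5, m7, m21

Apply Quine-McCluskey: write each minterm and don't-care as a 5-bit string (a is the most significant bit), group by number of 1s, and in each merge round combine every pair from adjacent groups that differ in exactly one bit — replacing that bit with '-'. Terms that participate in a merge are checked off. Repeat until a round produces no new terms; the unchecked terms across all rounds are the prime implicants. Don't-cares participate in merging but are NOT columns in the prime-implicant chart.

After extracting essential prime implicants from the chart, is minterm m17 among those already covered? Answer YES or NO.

size-2^0 implicants → 00000  00101(✓)  00110(✓)  00111(✓)  01010(✓)  01110(✓)  01111(✓)  10001(✓)  10010(✓)  10011(✓)  10100(✓)  10101(✓)  11101(✓)
size-2^1 implicants → -0101  0-110(✓)  0-111(✓)  001-1  0011-(✓)  01-10  0111-(✓)  1-101  10-01  100-1  1001-  1010-
size-2^2 implicants → 0-11-
Unchecked terms (primes): -0101, 0-11-, 00000, 001-1, 01-10, 1-101, 10-01, 100-1, 1001-, 1010-
Minterm coverage:
  m0 ⊆ 00000 [E]
  m6 ⊆ 0-11- [E]
  m10 ⊆ 01-10 [E]
  m14 ⊆ 0-11-,01-10
  m15 ⊆ 0-11- [E]
  m17 ⊆ 10-01,100-1
  m18 ⊆ 1001- [E]
  m19 ⊆ 100-1,1001-
  m20 ⊆ 1010- [E]
  m29 ⊆ 1-101 [E]
E = {0-11-, 00000, 01-10, 1-101, 1001-, 1010-}

NO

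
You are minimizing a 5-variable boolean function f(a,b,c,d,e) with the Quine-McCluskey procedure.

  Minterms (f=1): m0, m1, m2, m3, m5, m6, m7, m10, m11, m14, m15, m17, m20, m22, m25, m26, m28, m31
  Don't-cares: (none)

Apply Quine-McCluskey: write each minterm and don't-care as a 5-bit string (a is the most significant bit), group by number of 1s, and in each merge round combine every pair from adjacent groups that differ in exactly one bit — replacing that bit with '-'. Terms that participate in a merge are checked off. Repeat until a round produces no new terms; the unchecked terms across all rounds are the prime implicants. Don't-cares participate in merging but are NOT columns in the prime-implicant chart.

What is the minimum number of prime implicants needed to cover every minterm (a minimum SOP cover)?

Round 0: 00000✓ 00001✓ 00010✓ 00011✓ 00101✓ 00110✓ 00111✓ 01010✓ 01011✓ 01110✓ 01111✓ 10001✓ 10100✓ 10110✓ 11001✓ 11010✓ 11100✓ 11111✓
Round 1: -0001 -0110 -1010 -1111 0-010✓ 0-011✓ 0-110✓ 0-111✓ 00-01✓ 00-10✓ 00-11✓ 000-0✓ 000-1✓ 0000-✓ 0001-✓ 001-1✓ 0011-✓ 01-10✓ 01-11✓ 0101-✓ 0111-✓ 1-001 1-100 101-0
Round 2: 0--10✓ 0--11✓ 0-01-✓ 0-11-✓ 00--1 00-1-✓ 000-- 01-1-✓
Round 3: 0--1-
PIs = {-0001, -0110, -1010, -1111, 0--1-, 00--1, 000--, 1-001, 1-100, 101-0}
Coverage chart:
  m0: 000-- ←essential
  m1: -0001,00--1,000--
  m2: 0--1-,000--
  m3: 0--1-,00--1,000--
  m5: 00--1 ←essential
  m6: -0110,0--1-
  m7: 0--1-,00--1
  m10: -1010,0--1-
  m11: 0--1- ←essential
  m14: 0--1- ←essential
  m15: -1111,0--1-
  m17: -0001,1-001
  m20: 1-100,101-0
  m22: -0110,101-0
  m25: 1-001 ←essential
  m26: -1010 ←essential
  m28: 1-100 ←essential
  m31: -1111 ←essential
Essential: -1010, -1111, 0--1-, 00--1, 000--, 1-001, 1-100
Petrick residual → -0110
Min cover (8 terms): b'cde' + bc'de' + bcde + a'd + a'b'e + a'b'c' + ac'd'e + acd'e'

8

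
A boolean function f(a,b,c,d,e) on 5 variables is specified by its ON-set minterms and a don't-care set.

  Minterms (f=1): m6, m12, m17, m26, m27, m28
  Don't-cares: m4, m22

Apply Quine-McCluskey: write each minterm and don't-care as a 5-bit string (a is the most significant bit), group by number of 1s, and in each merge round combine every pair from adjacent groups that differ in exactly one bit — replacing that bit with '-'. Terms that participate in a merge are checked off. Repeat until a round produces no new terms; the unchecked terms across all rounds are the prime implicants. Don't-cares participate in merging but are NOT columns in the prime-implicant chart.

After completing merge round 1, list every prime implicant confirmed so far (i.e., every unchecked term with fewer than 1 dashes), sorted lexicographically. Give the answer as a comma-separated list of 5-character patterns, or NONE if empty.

10001

[col 0] 00100*, 00110*, 01100*, 10001, 10110*, 11010*, 11011*, 11100*
[col 1] -0110, -1100, 0-100, 001-0, 1101-
Prime implicants: -0110, -1100, 0-100, 001-0, 10001, 1101-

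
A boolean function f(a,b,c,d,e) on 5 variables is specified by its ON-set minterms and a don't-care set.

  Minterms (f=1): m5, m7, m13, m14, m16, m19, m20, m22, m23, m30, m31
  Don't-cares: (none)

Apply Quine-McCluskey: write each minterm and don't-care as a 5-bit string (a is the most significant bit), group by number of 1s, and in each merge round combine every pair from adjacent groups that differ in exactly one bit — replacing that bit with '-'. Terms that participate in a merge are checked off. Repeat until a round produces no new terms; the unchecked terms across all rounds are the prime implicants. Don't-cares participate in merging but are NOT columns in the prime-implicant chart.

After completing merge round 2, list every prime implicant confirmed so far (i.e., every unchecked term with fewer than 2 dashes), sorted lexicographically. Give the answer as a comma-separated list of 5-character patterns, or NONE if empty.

-0111, -1110, 0-101, 001-1, 10-00, 10-11, 101-0

[col 0] 00101*, 00111*, 01101*, 01110*, 10000*, 10011*, 10100*, 10110*, 10111*, 11110*, 11111*
[col 1] -0111, -1110, 0-101, 001-1, 1-110*, 1-111*, 10-00, 10-11, 101-0, 1011-*, 1111-*
[col 2] 1-11-
Prime implicants: -0111, -1110, 0-101, 001-1, 1-11-, 10-00, 10-11, 101-0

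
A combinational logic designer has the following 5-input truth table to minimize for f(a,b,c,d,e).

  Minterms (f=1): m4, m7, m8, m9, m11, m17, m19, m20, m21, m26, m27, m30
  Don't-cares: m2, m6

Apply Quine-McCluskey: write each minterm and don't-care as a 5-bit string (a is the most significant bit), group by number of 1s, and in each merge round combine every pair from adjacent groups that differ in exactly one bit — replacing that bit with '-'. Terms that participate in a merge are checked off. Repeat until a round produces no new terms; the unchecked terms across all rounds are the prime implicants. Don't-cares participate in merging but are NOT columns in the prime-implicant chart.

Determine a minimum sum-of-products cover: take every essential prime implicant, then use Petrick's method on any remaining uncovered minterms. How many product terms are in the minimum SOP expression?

Round 0: 00010✓ 00100✓ 00110✓ 00111✓ 01000✓ 01001✓ 01011✓ 10001✓ 10011✓ 10100✓ 10101✓ 11010✓ 11011✓ 11110✓
Round 1: -0100 -1011 00-10 001-0 0011- 010-1 0100- 1-011 10-01 100-1 1010- 11-10 1101-
PIs = {-0100, -1011, 00-10, 001-0, 0011-, 010-1, 0100-, 1-011, 10-01, 100-1, 1010-, 11-10, 1101-}
Coverage chart:
  m4: -0100,001-0
  m7: 0011- ←essential
  m8: 0100- ←essential
  m9: 010-1,0100-
  m11: -1011,010-1
  m17: 10-01,100-1
  m19: 1-011,100-1
  m20: -0100,1010-
  m21: 10-01,1010-
  m26: 11-10,1101-
  m27: -1011,1-011,1101-
  m30: 11-10 ←essential
Essential: 0011-, 0100-, 11-10
Petrick residual → -0100, -1011, 1-011, 10-01
Min cover (7 terms): b'cd'e' + bc'de + a'b'cd + a'bc'd' + ac'de + ab'd'e + abde'

7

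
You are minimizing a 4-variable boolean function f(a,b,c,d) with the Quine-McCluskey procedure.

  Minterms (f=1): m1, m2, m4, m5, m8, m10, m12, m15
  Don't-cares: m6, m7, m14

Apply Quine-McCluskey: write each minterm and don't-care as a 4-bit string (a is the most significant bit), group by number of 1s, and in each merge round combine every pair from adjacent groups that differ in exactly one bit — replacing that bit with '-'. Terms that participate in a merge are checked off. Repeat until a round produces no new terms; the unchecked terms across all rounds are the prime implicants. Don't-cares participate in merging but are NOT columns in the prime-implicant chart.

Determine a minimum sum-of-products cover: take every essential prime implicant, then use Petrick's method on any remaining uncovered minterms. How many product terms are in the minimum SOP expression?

[col 0] 0001*, 0010*, 0100*, 0101*, 0110*, 0111*, 1000*, 1010*, 1100*, 1110*, 1111*
[col 1] -010*, -100*, -110*, -111*, 0-01, 0-10*, 01-0*, 01-1*, 010-*, 011-*, 1-00*, 1-10*, 10-0*, 11-0*, 111-*
[col 2] --10, -1-0, -11-, 01--, 1--0
Prime implicants: --10, -1-0, -11-, 0-01, 01--, 1--0
PI chart (minterm → PIs covering it):
  1 | 0-01  (sole → essential)
  2 | --10  (sole → essential)
  4 | -1-0,01--
  5 | 0-01,01--
  8 | 1--0  (sole → essential)
  10 | --10,1--0
  12 | -1-0,1--0
  15 | -11-  (sole → essential)
Essential prime implicants: --10, -11-, 0-01, 1--0
Petrick residual → -1-0
Minimum SOP uses 5 PIs: cd' + bd' + bc + a'c'd + ad'

5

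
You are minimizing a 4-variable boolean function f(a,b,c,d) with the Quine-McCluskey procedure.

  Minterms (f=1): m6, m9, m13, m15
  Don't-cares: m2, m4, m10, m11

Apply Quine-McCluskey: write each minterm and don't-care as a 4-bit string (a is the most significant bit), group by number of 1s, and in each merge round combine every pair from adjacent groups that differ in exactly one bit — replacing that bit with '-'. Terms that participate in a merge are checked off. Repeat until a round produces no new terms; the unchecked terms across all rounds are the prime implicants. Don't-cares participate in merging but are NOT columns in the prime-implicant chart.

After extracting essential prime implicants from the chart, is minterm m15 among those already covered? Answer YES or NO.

size-2^0 implicants → 0010(✓)  0100(✓)  0110(✓)  1001(✓)  1010(✓)  1011(✓)  1101(✓)  1111(✓)
size-2^1 implicants → -010  0-10  01-0  1-01(✓)  1-11(✓)  10-1(✓)  101-  11-1(✓)
size-2^2 implicants → 1--1
Unchecked terms (primes): -010, 0-10, 01-0, 1--1, 101-
Minterm coverage:
  m6 ⊆ 0-10,01-0
  m9 ⊆ 1--1 [E]
  m13 ⊆ 1--1 [E]
  m15 ⊆ 1--1 [E]
E = {1--1}

YES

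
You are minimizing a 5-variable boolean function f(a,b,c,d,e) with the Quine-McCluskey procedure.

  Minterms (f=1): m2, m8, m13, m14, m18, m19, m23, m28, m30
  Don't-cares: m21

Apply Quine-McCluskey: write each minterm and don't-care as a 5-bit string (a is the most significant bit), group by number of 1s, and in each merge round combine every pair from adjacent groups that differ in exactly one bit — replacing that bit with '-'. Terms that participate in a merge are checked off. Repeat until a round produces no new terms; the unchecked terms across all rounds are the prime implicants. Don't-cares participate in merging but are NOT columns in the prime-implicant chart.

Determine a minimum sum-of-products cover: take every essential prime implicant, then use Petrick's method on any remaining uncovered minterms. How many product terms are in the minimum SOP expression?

6

Round 0: 00010✓ 01000 01101 01110✓ 10010✓ 10011✓ 10101✓ 10111✓ 11100✓ 11110✓
Round 1: -0010 -1110 10-11 1001- 101-1 111-0
PIs = {-0010, -1110, 01000, 01101, 10-11, 1001-, 101-1, 111-0}
Coverage chart:
  m2: -0010 ←essential
  m8: 01000 ←essential
  m13: 01101 ←essential
  m14: -1110 ←essential
  m18: -0010,1001-
  m19: 10-11,1001-
  m23: 10-11,101-1
  m28: 111-0 ←essential
  m30: -1110,111-0
Essential: -0010, -1110, 01000, 01101, 111-0
Petrick residual → 10-11
Min cover (6 terms): b'c'de' + bcde' + a'bc'd'e' + a'bcd'e + ab'de + abce'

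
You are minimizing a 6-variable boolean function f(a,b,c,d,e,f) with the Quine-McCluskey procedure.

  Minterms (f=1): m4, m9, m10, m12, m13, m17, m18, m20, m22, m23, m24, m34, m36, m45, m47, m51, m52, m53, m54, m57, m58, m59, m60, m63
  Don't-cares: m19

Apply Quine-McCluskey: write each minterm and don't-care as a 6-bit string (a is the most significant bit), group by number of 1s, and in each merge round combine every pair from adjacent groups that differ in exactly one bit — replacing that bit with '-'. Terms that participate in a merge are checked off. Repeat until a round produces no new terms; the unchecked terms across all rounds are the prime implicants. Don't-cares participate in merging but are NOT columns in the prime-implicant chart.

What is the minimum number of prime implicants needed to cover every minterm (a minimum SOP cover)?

16

size-2^0 implicants → 000100(✓)  001001(✓)  001010  001100(✓)  001101(✓)  010001(✓)  010010(✓)  010011(✓)  010100(✓)  010110(✓)  010111(✓)  011000  100010  100100(✓)  101101(✓)  101111(✓)  110011(✓)  110100(✓)  110101(✓)  110110(✓)  111001(✓)  111010(✓)  111011(✓)  111100(✓)  111111(✓)
size-2^1 implicants → -00100(✓)  -01101  -10011  -10100(✓)  -10110(✓)  0-0100(✓)  00-100  001-01  00110-  010-10(✓)  010-11(✓)  0100-1  01001-(✓)  0101-0(✓)  01011-(✓)  1-0100(✓)  1-1111  1011-1  11-011  11-100  1101-0(✓)  11010-  111-11  1110-1  11101-
size-2^2 implicants → --0100  -101-0  010-1-
Unchecked terms (primes): --0100, -01101, -10011, -101-0, 00-100, 001-01, 001010, 00110-, 010-1-, 0100-1, 011000, 1-1111, 100010, 1011-1, 11-011, 11-100, 11010-, 111-11, 1110-1, 11101-
Minterm coverage:
  m4 ⊆ --0100,00-100
  m9 ⊆ 001-01 [E]
  m10 ⊆ 001010 [E]
  m12 ⊆ 00-100,00110-
  m13 ⊆ -01101,001-01,00110-
  m17 ⊆ 0100-1 [E]
  m18 ⊆ 010-1- [E]
  m20 ⊆ --0100,-101-0
  m22 ⊆ -101-0,010-1-
  m23 ⊆ 010-1- [E]
  m24 ⊆ 011000 [E]
  m34 ⊆ 100010 [E]
  m36 ⊆ --0100 [E]
  m45 ⊆ -01101,1011-1
  m47 ⊆ 1-1111,1011-1
  m51 ⊆ -10011,11-011
  m52 ⊆ --0100,-101-0,11-100,11010-
  m53 ⊆ 11010- [E]
  m54 ⊆ -101-0 [E]
  m57 ⊆ 1110-1 [E]
  m58 ⊆ 11101- [E]
  m59 ⊆ 11-011,111-11,1110-1,11101-
  m60 ⊆ 11-100 [E]
  m63 ⊆ 1-1111,111-11
E = {--0100, -101-0, 001-01, 001010, 010-1-, 0100-1, 011000, 100010, 11-100, 11010-, 1110-1, 11101-}
Petrick residual → -01101, -10011, 00-100, 1-1111
Cover = c'de'f' + b'cde'f + bc'd'ef + bc'df' + a'b'de'f' + a'b'ce'f + a'b'cd'ef' + a'bc'e + a'bc'd'f + a'bcd'e'f' + acdef + ab'c'd'ef' + abde'f' + abc'de' + abcd'f + abcd'e  |cover|=16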